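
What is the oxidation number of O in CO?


O is usually -2
Oxidation number: -2

-2


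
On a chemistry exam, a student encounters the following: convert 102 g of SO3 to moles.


M(SO3) = 80.07 g/mol
n = mass/M = 102/80.07 = 1.2739 mol

1.2739 mol


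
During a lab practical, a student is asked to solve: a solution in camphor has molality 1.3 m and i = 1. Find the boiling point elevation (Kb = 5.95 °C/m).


ΔTb = Kb × m × i
= 5.95 × 1.3 × 1
= 7.735 °C

7.735 °C


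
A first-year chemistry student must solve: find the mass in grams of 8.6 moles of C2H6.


M(C2H6) = 30.07 g/mol
mass = n × M = 8.6 × 30.07 = 258.60 g

258.60 g


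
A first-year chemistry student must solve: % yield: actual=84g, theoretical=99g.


% yield = actual/theoretical × 100
= 84/99 × 100
= 84.85%

84.85%


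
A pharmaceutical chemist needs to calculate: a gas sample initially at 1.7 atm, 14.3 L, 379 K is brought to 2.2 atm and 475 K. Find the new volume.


P1V1/T1 = P2V2/T2
V2 = P1V1T2/(T1P2)
= 1.7×14.3×475/(379×2.2)
= 13.849 L

13.849 L


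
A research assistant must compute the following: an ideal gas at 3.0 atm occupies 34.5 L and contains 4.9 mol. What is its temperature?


PV = nRT  (R = 0.08206 L·atm/(mol·K))
T = PV/(nR) = 3.0×34.5/(4.9×0.08206)
= 103.50/0.402094
= 257.40 K

257.40 K


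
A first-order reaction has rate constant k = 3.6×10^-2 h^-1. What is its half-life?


t½ = ln2/k = 0.693147/(3.6×10^-2 h^-1)
= 19.25 h

19.25 h


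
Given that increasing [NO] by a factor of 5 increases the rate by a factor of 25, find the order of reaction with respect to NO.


rate ∝ [NO]^n
5^n = 25 → n = 2
Order in NO: 2

2


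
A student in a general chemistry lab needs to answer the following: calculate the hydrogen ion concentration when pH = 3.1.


[H+] = 10^(-pH) = 10^(-3.1)
= 7.94×10^-4 M

7.94×10^-4 M


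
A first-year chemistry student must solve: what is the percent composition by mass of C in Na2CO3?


M(Na2CO3) = 2×22.99 + 1×12.01 + 3×16.0 = 105.99 g/mol
Mass of C = 1 × 12.01 = 12.01 g/mol
% C = 12.01/105.99 × 100 = 11.33%

11.33%


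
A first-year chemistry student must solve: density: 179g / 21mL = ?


ρ = mass/volume
= 179/21
= 8.524 g/mL

8.524 g/mL


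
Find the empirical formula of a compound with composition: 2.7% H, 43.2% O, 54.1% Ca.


Assume 100 g sample. Moles of each element:
  H: 2.7/1.008 = 2.679 mol
  O: 43.2/16.0 = 2.7 mol
  Ca: 54.1/40.08 = 1.35 mol
Divide by smallest (1.35):
  H: 2.679/1.35 = 1.98
  O: 2.7/1.35 = 2.0
  Ca: 1.35/1.35 = 1.0
Empirical formula: CaO2H2

CaO2H2


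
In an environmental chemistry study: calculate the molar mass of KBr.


M(KBr) = 1×39.1 + 1×79.9
= 39.1 + 79.9
= 119.0 g/mol

119.0 g/mol


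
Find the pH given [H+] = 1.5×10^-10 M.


pH = -log10([H+]) = -log10(1.5×10^-10)
= 10 - log10(1.5)
= 10 - 0.18
= 9.82

9.82


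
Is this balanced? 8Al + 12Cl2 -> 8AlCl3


Equation: 8Al + 12Cl2 -> 8AlCl3
Check atoms: Al: 8=8, Cl: 24=24
Balanced

Yes, balanced


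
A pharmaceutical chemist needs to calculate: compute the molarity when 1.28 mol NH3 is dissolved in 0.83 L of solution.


M = n/V = 1.28/0.83 = 1.542 mol/L

1.542 M


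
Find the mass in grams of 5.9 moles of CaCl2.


M(CaCl2) = 110.98 g/mol
mass = n × M = 5.9 × 110.98 = 654.78 g

654.78 g


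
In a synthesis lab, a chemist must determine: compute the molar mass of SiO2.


M(SiO2) = 1×28.09 + 2×16.0
= 28.09 + 32.0
= 60.09 g/mol

60.09 g/mol


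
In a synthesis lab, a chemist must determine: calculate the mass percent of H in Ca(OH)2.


M(Ca(OH)2) = 1×40.08 + 2×16.0 + 2×1.008 = 74.096 g/mol
Mass of H = 2 × 1.008 = 2.016 g/mol
% H = 2.016/74.096 × 100 = 2.72%

2.72%


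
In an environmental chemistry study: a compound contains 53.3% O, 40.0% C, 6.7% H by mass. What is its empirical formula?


Assume 100 g sample. Moles of each element:
  O: 53.3/16.0 = 3.331 mol
  C: 40.0/12.01 = 3.331 mol
  H: 6.7/1.008 = 6.647 mol
Divide by smallest (3.331):
  O: 3.331/3.331 = 1.0
  C: 3.331/3.331 = 1.0
  H: 6.647/3.331 = 2.0
Empirical formula: CH2O

CH2O


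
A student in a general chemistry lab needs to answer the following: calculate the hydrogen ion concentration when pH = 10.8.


[H+] = 10^(-pH) = 10^(-10.8)
= 1.58×10^-11 M

1.58×10^-11 M


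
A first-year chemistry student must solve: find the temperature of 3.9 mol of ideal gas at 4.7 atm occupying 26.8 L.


PV = nRT  (R = 0.08206 L·atm/(mol·K))
T = PV/(nR) = 4.7×26.8/(3.9×0.08206)
= 125.96/0.320034
= 393.58 K

393.58 K


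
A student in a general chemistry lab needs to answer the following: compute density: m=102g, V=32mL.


ρ = mass/volume
= 102/32
= 3.188 g/mL

3.188 g/mL


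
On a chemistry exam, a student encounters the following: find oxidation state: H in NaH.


H with a metal (hydride): -1
Oxidation number: -1

-1


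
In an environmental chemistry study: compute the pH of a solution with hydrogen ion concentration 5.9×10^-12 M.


pH = -log10([H+]) = -log10(5.9×10^-12)
= 12 - log10(5.9)
= 12 - 0.77
= 11.23

11.23


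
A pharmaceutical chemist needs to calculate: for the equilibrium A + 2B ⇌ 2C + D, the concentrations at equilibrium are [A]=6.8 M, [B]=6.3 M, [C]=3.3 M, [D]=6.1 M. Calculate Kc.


Kc = [C]^2[D]/([A][B]^2)
= (3.3^2 × 6.1^1)/(6.8^1 × 6.3^2)
= 66.429/269.892
= 0.2461

0.2461


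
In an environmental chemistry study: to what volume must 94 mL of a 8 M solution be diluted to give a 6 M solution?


C1V1 = C2V2
8 × 94 = 6 × V2
V2 = 752/6 = 125.33 mL

125.33 mL


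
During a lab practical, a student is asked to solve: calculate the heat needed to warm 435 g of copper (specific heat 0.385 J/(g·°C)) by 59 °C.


q = mcΔT = 435 × 0.385 × 59
= 9881.03 J

9881.03 J


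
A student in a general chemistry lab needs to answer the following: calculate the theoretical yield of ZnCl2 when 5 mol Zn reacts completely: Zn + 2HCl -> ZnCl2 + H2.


Mole ratio ZnCl2:Zn = 1:1
n(ZnCl2) = 5 × 1/1 = 5.000 mol
mass = 5.000 × 136.28 = 681.4 g

681.4 g


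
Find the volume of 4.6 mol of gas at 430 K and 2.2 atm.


PV = nRT  (R = 0.08206 L·atm/(mol·K))
V = nRT/P = 4.6×0.08206×430/2.2
= 73.779 L

73.779 L


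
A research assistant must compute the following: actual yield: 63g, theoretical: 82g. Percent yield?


% yield = actual/theoretical × 100
= 63/82 × 100
= 76.83%

76.83%


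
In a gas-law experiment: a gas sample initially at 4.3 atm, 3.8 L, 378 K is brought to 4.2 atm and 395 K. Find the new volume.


P1V1/T1 = P2V2/T2
V2 = P1V1T2/(T1P2)
= 4.3×3.8×395/(378×4.2)
= 4.065 L

4.065 L


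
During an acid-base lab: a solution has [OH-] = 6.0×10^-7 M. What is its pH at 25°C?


pOH = -log10([OH-]) = -log10(6.0×10^-7)
= 7 - log10(6.0) = 6.22
pH = 14 - pOH = 14 - 6.22 = 7.78

7.78


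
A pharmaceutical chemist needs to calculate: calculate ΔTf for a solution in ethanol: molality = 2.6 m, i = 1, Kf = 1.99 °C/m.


ΔTf = Kf × m × i
= 1.99 × 2.6 × 1
= 5.174 °C

5.174 °C


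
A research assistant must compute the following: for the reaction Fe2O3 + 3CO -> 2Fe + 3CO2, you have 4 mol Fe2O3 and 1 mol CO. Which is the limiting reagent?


Mole ratio available / coefficient:
  Fe2O3: 4/1 = 4.000
  CO: 1/3 = 0.333
Smaller ratio is limiting.

CO


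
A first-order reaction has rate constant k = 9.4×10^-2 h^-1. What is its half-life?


t½ = ln2/k = 0.693147/(9.4×10^-2 h^-1)
= 7.374 h

7.374 h


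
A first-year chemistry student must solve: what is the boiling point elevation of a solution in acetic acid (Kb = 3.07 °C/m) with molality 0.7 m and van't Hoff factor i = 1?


ΔTb = Kb × m × i
= 3.07 × 0.7 × 1
= 2.149 °C

2.149 °C


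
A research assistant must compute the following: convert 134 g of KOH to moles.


M(KOH) = 56.11 g/mol
n = mass/M = 134/56.11 = 2.3882 mol

2.3882 mol


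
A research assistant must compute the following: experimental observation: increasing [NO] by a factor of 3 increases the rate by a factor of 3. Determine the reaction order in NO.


rate ∝ [NO]^n
3^n = 3 → n = 1
Order in NO: 1

1


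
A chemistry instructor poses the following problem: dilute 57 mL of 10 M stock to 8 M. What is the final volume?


C1V1 = C2V2
10 × 57 = 8 × V2
V2 = 570/8 = 71.25 mL

71.25 mL


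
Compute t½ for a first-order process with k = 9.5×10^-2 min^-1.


t½ = ln2/k = 0.693147/(9.5×10^-2 min^-1)
= 7.296 min

7.296 min


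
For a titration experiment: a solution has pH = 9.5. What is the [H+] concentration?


[H+] = 10^(-pH) = 10^(-9.5)
= 3.16×10^-10 M

3.16×10^-10 M


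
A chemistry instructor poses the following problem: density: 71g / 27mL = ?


ρ = mass/volume
= 71/27
= 2.63 g/mL

2.63 g/mL


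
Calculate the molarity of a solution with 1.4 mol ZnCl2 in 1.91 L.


M = n/V = 1.4/1.91 = 0.733 mol/L

0.733 M


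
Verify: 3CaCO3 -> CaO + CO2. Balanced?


Equation: 3CaCO3 -> CaO + CO2
Check atoms: C: 3≠1, Ca: 3≠1, O: 9≠3
Not balanced

No, not balanced


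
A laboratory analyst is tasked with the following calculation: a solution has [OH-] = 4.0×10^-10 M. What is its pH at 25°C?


pOH = -log10([OH-]) = -log10(4.0×10^-10)
= 10 - log10(4.0) = 9.4
pH = 14 - pOH = 14 - 9.4 = 4.6

4.6


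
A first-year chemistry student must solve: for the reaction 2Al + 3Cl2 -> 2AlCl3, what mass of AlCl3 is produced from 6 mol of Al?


Mole ratio AlCl3:Al = 2:2
n(AlCl3) = 6 × 2/2 = 6.000 mol
mass = 6.000 × 133.33 = 799.98 g

799.98 g


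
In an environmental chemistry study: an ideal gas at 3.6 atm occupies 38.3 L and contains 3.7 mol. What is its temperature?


PV = nRT  (R = 0.08206 L·atm/(mol·K))
T = PV/(nR) = 3.6×38.3/(3.7×0.08206)
= 137.88/0.303622
= 454.12 K

454.12 K


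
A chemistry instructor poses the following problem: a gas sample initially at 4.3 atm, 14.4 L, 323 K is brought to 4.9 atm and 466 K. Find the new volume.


P1V1/T1 = P2V2/T2
V2 = P1V1T2/(T1P2)
= 4.3×14.4×466/(323×4.9)
= 18.231 L

18.231 L


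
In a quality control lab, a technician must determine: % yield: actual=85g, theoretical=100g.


% yield = actual/theoretical × 100
= 85/100 × 100
= 85.0%

85.0%


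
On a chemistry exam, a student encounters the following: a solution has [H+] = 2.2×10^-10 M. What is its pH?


pH = -log10([H+]) = -log10(2.2×10^-10)
= 10 - log10(2.2)
= 10 - 0.34
= 9.66

9.66


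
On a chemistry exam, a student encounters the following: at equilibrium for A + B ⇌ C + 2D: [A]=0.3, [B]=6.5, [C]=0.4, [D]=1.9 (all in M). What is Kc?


Kc = [C][D]^2/([A][B])
= (0.4^1 × 1.9^2)/(0.3^1 × 6.5^1)
= 1.444/1.95
= 0.7405

0.7405


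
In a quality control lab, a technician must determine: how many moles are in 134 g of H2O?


M(H2O) = 18.02 g/mol
n = mass/M = 134/18.02 = 7.4362 mol

7.4362 mol


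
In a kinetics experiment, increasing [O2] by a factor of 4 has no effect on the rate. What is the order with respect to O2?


rate ∝ [O2]^n
rate ∝ [O2]^0
Order in O2: 0

0


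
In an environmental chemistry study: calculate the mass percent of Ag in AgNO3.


M(AgNO3) = 1×107.87 + 1×14.01 + 3×16.0 = 169.88 g/mol
Mass of Ag = 1 × 107.87 = 107.87 g/mol
% Ag = 107.87/169.88 × 100 = 63.50%

63.50%


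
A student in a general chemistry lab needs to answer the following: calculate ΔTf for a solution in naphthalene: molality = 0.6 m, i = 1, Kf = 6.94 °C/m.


ΔTf = Kf × m × i
= 6.94 × 0.6 × 1
= 4.164 °C

4.164 °C


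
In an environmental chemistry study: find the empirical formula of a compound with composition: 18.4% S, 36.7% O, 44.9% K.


Assume 100 g sample. Moles of each element:
  S: 18.4/32.07 = 0.574 mol
  O: 36.7/16.0 = 2.294 mol
  K: 44.9/39.1 = 1.148 mol
Divide by smallest (0.574):
  S: 0.574/0.574 = 1.0
  O: 2.294/0.574 = 4.0
  K: 1.148/0.574 = 2.0
Empirical formula: K2SO4

K2SO4


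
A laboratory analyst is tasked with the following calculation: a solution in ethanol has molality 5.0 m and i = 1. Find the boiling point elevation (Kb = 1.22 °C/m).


ΔTb = Kb × m × i
= 1.22 × 5.0 × 1
= 6.1 °C

6.1 °C


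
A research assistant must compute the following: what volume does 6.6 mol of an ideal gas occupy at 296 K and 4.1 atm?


PV = nRT  (R = 0.08206 L·atm/(mol·K))
V = nRT/P = 6.6×0.08206×296/4.1
= 39.101 L

39.101 L


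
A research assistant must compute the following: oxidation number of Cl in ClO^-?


x + (-2) = -1, so x = +1
Oxidation number: +1

+1


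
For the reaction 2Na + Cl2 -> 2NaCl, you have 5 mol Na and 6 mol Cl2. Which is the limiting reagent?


Mole ratio available / coefficient:
  Na: 5/2 = 2.500
  Cl2: 6/1 = 6.000
Smaller ratio is limiting.

Na


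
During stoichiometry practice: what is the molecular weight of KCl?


M(KCl) = 1×39.1 + 1×35.45
= 39.1 + 35.45
= 74.55 g/mol

74.55 g/mol


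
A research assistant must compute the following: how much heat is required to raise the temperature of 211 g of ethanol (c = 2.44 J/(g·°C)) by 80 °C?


q = mcΔT = 211 × 2.44 × 80
= 41187.20 J

41187.20 J


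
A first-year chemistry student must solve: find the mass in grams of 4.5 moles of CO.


M(CO) = 28.01 g/mol
mass = n × M = 4.5 × 28.01 = 126.05 g

126.05 g


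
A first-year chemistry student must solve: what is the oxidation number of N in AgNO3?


(+1) + x + 3(-2) = 0, so x = +5
Oxidation number: +5

+5


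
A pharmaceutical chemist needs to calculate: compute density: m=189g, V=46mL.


ρ = mass/volume
= 189/46
= 4.109 g/mL

4.109 g/mL


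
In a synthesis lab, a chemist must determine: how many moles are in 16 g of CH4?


M(CH4) = 16.04 g/mol
n = mass/M = 16/16.04 = 0.9975 mol

0.9975 mol


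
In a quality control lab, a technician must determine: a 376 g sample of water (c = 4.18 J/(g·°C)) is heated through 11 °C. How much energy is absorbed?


q = mcΔT = 376 × 4.18 × 11
= 17288.48 J

17288.48 J


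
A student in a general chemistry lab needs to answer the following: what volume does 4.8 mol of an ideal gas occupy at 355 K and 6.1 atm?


PV = nRT  (R = 0.08206 L·atm/(mol·K))
V = nRT/P = 4.8×0.08206×355/6.1
= 22.923 L

22.923 L


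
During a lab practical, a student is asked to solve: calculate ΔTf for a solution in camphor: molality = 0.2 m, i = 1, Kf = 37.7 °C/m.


ΔTf = Kf × m × i
= 37.7 × 0.2 × 1
= 7.54 °C

7.54 °C


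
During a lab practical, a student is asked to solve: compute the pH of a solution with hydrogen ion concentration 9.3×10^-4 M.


pH = -log10([H+]) = -log10(9.3×10^-4)
= 4 - log10(9.3)
= 4 - 0.97
= 3.03

3.03


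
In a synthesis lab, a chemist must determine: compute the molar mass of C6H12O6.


M(C6H12O6) = 6×12.01 + 12×1.008 + 6×16.0
= 72.06 + 12.1 + 96.0
= 180.16 g/mol

180.16 g/mol


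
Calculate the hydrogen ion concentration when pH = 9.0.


[H+] = 10^(-pH) = 10^(-9.0)
= 1.0×10^-9 M

1.0×10^-9 M


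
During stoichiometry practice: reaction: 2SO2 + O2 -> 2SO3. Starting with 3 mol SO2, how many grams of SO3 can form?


Mole ratio SO3:SO2 = 2:2
n(SO3) = 3 × 2/2 = 3.000 mol
mass = 3.000 × 80.07 = 240.21 g

240.21 g


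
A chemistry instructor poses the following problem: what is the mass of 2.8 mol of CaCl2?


M(CaCl2) = 110.98 g/mol
mass = n × M = 2.8 × 110.98 = 310.74 g

310.74 g


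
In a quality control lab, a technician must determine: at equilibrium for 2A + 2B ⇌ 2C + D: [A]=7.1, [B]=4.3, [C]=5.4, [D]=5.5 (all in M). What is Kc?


Kc = [C]^2[D]/([A]^2[B]^2)
= (5.4^2 × 5.5^1)/(7.1^2 × 4.3^2)
= 160.38/932.0809
= 0.1721

0.1721


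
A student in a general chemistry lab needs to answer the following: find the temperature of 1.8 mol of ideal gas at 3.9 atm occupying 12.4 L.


PV = nRT  (R = 0.08206 L·atm/(mol·K))
T = PV/(nR) = 3.9×12.4/(1.8×0.08206)
= 48.36/0.147708
= 327.40 K

327.40 K


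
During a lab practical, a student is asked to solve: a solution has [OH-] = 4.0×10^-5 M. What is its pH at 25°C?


pOH = -log10([OH-]) = -log10(4.0×10^-5)
= 5 - log10(4.0) = 4.4
pH = 14 - pOH = 14 - 4.4 = 9.6

9.6


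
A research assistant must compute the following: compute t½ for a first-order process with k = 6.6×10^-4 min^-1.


t½ = ln2/k = 0.693147/(6.6×10^-4 min^-1)
= 1050 min

1050 min


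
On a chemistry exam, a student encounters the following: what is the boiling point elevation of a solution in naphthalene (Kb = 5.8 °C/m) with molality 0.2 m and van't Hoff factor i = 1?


ΔTb = Kb × m × i
= 5.8 × 0.2 × 1
= 1.16 °C

1.16 °C


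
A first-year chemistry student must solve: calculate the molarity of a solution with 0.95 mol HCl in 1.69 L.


M = n/V = 0.95/1.69 = 0.562 mol/L

0.562 M


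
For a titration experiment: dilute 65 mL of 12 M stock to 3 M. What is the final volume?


C1V1 = C2V2
12 × 65 = 3 × V2
V2 = 780/3 = 260.0 mL

260.0 mL


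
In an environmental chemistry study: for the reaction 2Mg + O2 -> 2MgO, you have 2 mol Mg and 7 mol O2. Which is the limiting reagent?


Mole ratio available / coefficient:
  Mg: 2/2 = 1.000
  O2: 7/1 = 7.000
Smaller ratio is limiting.

Mg


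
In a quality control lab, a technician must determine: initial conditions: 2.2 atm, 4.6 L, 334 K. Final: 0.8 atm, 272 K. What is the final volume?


P1V1/T1 = P2V2/T2
V2 = P1V1T2/(T1P2)
= 2.2×4.6×272/(334×0.8)
= 10.302 L

10.302 L


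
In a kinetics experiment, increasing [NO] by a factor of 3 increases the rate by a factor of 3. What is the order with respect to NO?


rate ∝ [NO]^n
3^n = 3 → n = 1
Order in NO: 1

1


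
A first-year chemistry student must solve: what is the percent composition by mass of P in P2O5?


M(P2O5) = 2×30.97 + 5×16.0 = 141.94 g/mol
Mass of P = 2 × 30.97 = 61.94 g/mol
% P = 61.94/141.94 × 100 = 43.64%

43.64%


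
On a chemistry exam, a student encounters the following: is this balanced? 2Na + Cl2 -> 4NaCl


Equation: 2Na + Cl2 -> 4NaCl
Check atoms: Cl: 2≠4, Na: 2≠4
Not balanced

No, not balanced


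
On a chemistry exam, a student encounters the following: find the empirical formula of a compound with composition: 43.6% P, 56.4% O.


Assume 100 g sample. Moles of each element:
  P: 43.6/30.97 = 1.408 mol
  O: 56.4/16.0 = 3.525 mol
Divide by smallest (1.408):
  P: 1.408/1.408 = 1.0
  O: 3.525/1.408 = 2.5
Multiply all ratios by 2 to obtain whole numbers.
Empirical formula: P2O5

P2O5


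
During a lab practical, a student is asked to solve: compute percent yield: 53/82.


% yield = actual/theoretical × 100
= 53/82 × 100
= 64.63%

64.63%


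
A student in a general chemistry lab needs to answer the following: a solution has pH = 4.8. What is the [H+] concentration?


[H+] = 10^(-pH) = 10^(-4.8)
= 1.58×10^-5 M

1.58×10^-5 M


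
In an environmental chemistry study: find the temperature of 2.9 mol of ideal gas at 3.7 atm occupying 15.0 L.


PV = nRT  (R = 0.08206 L·atm/(mol·K))
T = PV/(nR) = 3.7×15.0/(2.9×0.08206)
= 55.50/0.237974
= 233.22 K

233.22 K


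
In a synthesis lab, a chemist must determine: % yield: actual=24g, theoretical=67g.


% yield = actual/theoretical × 100
= 24/67 × 100
= 35.82%

35.82%


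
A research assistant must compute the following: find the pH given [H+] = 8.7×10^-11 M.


pH = -log10([H+]) = -log10(8.7×10^-11)
= 11 - log10(8.7)
= 11 - 0.94
= 10.06

10.06


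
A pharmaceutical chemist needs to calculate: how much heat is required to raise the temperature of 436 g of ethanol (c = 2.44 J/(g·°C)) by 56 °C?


q = mcΔT = 436 × 2.44 × 56
= 59575.04 J

59575.04 J


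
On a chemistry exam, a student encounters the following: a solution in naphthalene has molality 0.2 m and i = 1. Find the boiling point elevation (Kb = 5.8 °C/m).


ΔTb = Kb × m × i
= 5.8 × 0.2 × 1
= 1.16 °C

1.16 °C


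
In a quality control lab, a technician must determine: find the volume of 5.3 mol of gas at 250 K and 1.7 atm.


PV = nRT  (R = 0.08206 L·atm/(mol·K))
V = nRT/P = 5.3×0.08206×250/1.7
= 63.959 L

63.959 L


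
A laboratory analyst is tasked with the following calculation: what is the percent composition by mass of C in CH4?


M(CH4) = 1×12.01 + 4×1.008 = 16.042 g/mol
Mass of C = 1 × 12.01 = 12.01 g/mol
% C = 12.01/16.042 × 100 = 74.87%

74.87%


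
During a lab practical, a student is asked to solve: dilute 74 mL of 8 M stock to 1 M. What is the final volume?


C1V1 = C2V2
8 × 74 = 1 × V2
V2 = 592/1 = 592.0 mL

592.0 mL


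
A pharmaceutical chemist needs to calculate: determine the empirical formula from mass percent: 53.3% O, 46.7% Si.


Assume 100 g sample. Moles of each element:
  O: 53.3/16.0 = 3.331 mol
  Si: 46.7/28.09 = 1.663 mol
Divide by smallest (1.663):
  O: 3.331/1.663 = 2.0
  Si: 1.663/1.663 = 1.0
Empirical formula: SiO2

SiO2


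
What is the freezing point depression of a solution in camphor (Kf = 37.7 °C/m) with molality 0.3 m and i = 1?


ΔTf = Kf × m × i
= 37.7 × 0.3 × 1
= 11.31 °C

11.31 °C


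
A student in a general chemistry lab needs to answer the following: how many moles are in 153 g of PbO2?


M(PbO2) = 239.2 g/mol
n = mass/M = 153/239.2 = 0.6396 mol

0.6396 mol


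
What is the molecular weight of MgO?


M(MgO) = 1×24.31 + 1×16.0
= 24.31 + 16.0
= 40.31 g/mol

40.31 g/mol


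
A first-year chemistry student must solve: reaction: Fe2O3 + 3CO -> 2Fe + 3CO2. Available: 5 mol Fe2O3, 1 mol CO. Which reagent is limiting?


Mole ratio available / coefficient:
  Fe2O3: 5/1 = 5.000
  CO: 1/3 = 0.333
Smaller ratio is limiting.

CO


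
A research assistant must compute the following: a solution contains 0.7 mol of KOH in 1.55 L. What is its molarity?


M = n/V = 0.7/1.55 = 0.452 mol/L

0.452 M


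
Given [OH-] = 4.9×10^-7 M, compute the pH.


pOH = -log10([OH-]) = -log10(4.9×10^-7)
= 7 - log10(4.9) = 6.31
pH = 14 - pOH = 14 - 6.31 = 7.69

7.69


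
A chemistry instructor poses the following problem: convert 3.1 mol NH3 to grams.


M(NH3) = 17.03 g/mol
mass = n × M = 3.1 × 17.03 = 52.79 g

52.79 g


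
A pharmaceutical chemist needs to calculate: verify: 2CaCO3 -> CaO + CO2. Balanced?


Equation: 2CaCO3 -> CaO + CO2
Check atoms: C: 2≠1, Ca: 2≠1, O: 6≠3
Not balanced

No, not balanced


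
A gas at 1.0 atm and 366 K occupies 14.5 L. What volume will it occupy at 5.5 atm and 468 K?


P1V1/T1 = P2V2/T2
V2 = P1V1T2/(T1P2)
= 1.0×14.5×468/(366×5.5)
= 3.371 L

3.371 L


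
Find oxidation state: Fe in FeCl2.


x + 2(-1) = 0, so x = +2
Oxidation number: +2

+2


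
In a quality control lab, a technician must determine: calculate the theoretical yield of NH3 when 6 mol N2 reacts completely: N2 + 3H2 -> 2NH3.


Mole ratio NH3:N2 = 2:1
n(NH3) = 6 × 2/1 = 12.000 mol
mass = 12.000 × 17.03 = 204.36 g

204.36 g


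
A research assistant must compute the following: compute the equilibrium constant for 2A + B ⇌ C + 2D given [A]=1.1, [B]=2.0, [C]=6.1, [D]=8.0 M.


Kc = [C][D]^2/([A]^2[B])
= (6.1^1 × 8.0^2)/(1.1^2 × 2.0^1)
= 390.4/2.42
= 161.3

161.3


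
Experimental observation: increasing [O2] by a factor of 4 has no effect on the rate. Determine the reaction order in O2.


rate ∝ [O2]^n
rate ∝ [O2]^0
Order in O2: 0

0


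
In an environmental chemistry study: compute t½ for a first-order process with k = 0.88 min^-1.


t½ = ln2/k = 0.693147/(0.88 min^-1)
= 0.7877 min

0.7877 min


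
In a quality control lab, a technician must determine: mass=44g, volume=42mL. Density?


ρ = mass/volume
= 44/42
= 1.048 g/mL

1.048 g/mL


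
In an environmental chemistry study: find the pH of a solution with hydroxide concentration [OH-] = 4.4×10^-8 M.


pOH = -log10([OH-]) = -log10(4.4×10^-8)
= 8 - log10(4.4) = 7.36
pH = 14 - pOH = 14 - 7.36 = 6.64

6.64


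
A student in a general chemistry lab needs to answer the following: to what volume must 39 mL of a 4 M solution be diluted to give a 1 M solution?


C1V1 = C2V2
4 × 39 = 1 × V2
V2 = 156/1 = 156.0 mL

156.0 mL


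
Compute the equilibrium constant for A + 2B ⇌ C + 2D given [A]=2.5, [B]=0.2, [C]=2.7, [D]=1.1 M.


Kc = [C][D]^2/([A][B]^2)
= (2.7^1 × 1.1^2)/(2.5^1 × 0.2^2)
= 3.267/0.1
= 32.67

32.67


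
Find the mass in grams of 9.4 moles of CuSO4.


M(CuSO4) = 159.62 g/mol
mass = n × M = 9.4 × 159.62 = 1500.43 g

1500.43 g


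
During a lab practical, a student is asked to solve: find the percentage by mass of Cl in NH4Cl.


M(NH4Cl) = 1×14.01 + 4×1.008 + 1×35.45 = 53.492 g/mol
Mass of Cl = 1 × 35.45 = 35.45 g/mol
% Cl = 35.45/53.492 × 100 = 66.27%

66.27%


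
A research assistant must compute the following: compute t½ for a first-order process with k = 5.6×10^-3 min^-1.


t½ = ln2/k = 0.693147/(5.6×10^-3 min^-1)
= 123.8 min

123.8 min


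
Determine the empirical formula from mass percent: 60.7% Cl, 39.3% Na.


Assume 100 g sample. Moles of each element:
  Cl: 60.7/35.45 = 1.712 mol
  Na: 39.3/22.99 = 1.709 mol
Divide by smallest (1.709):
  Cl: 1.712/1.709 = 1.0
  Na: 1.709/1.709 = 1.0
Empirical formula: NaCl

NaCl


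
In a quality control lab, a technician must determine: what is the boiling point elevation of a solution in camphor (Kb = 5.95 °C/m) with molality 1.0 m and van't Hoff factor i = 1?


ΔTb = Kb × m × i
= 5.95 × 1.0 × 1
= 5.95 °C

5.95 °C


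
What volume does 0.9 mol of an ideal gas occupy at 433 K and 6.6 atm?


PV = nRT  (R = 0.08206 L·atm/(mol·K))
V = nRT/P = 0.9×0.08206×433/6.6
= 4.845 L

4.845 L


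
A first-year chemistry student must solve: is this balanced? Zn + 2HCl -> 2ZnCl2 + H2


Equation: Zn + 2HCl -> 2ZnCl2 + H2
Check atoms: Cl: 2≠4, H: 2=2, Zn: 1≠2
Not balanced

No, not balanced


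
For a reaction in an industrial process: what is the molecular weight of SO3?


M(SO3) = 1×32.07 + 3×16.0
= 32.07 + 48.0
= 80.07 g/mol

80.07 g/mol


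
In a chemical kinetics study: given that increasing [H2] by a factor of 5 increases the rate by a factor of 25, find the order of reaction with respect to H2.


rate ∝ [H2]^n
5^n = 25 → n = 2
Order in H2: 2

2


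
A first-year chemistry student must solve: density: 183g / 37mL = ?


ρ = mass/volume
= 183/37
= 4.946 g/mL

4.946 g/mL


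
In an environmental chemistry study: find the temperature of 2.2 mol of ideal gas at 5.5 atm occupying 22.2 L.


PV = nRT  (R = 0.08206 L·atm/(mol·K))
T = PV/(nR) = 5.5×22.2/(2.2×0.08206)
= 122.10/0.180532
= 676.33 K

676.33 K


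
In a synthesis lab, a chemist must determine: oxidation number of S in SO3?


x + 3(-2) = 0, so x = +6
Oxidation number: +6

+6


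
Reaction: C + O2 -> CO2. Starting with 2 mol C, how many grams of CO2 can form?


Mole ratio CO2:C = 1:1
n(CO2) = 2 × 1/1 = 2.000 mol
mass = 2.000 × 44.01 = 88.02 g

88.02 g


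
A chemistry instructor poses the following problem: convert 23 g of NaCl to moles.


M(NaCl) = 58.44 g/mol
n = mass/M = 23/58.44 = 0.3936 mol

0.3936 mol


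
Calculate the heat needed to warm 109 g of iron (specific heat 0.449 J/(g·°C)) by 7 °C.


q = mcΔT = 109 × 0.449 × 7
= 342.59 J

342.59 J


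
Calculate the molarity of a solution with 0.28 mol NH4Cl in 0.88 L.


M = n/V = 0.28/0.88 = 0.318 mol/L

0.318 M


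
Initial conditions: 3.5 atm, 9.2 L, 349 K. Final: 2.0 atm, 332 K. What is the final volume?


P1V1/T1 = P2V2/T2
V2 = P1V1T2/(T1P2)
= 3.5×9.2×332/(349×2.0)
= 15.316 L

15.316 L


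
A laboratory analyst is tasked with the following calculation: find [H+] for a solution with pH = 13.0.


[H+] = 10^(-pH) = 10^(-13.0)
= 1.0×10^-13 M

1.0×10^-13 M


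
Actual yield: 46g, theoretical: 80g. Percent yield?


% yield = actual/theoretical × 100
= 46/80 × 100
= 57.5%

57.5%


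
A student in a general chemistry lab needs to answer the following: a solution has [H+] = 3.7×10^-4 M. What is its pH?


pH = -log10([H+]) = -log10(3.7×10^-4)
= 4 - log10(3.7)
= 4 - 0.57
= 3.43

3.43


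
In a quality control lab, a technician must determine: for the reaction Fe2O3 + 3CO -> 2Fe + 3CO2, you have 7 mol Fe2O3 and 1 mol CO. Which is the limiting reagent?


Mole ratio available / coefficient:
  Fe2O3: 7/1 = 7.000
  CO: 1/3 = 0.333
Smaller ratio is limiting.

CO


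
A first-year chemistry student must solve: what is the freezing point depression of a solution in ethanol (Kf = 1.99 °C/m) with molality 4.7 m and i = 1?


ΔTf = Kf × m × i
= 1.99 × 4.7 × 1
= 9.353 °C

9.353 °C


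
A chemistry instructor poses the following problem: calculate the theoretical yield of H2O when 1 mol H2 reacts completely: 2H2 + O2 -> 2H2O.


Mole ratio H2O:H2 = 2:2
n(H2O) = 1 × 2/2 = 1.000 mol
mass = 1.000 × 18.02 = 18.02 g

18.02 g


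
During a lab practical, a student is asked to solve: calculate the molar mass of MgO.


M(MgO) = 1×24.31 + 1×16.0
= 24.31 + 16.0
= 40.31 g/mol

40.31 g/mol


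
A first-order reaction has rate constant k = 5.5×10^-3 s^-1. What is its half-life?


t½ = ln2/k = 0.693147/(5.5×10^-3 s^-1)
= 126.0 s

126.0 s


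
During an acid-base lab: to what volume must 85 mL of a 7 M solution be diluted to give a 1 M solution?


C1V1 = C2V2
7 × 85 = 1 × V2
V2 = 595/1 = 595.0 mL

595.0 mL


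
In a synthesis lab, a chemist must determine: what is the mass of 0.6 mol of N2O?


M(N2O) = 44.02 g/mol
mass = n × M = 0.6 × 44.02 = 26.41 g

26.41 g


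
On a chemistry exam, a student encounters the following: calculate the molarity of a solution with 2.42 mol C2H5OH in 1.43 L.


M = n/V = 2.42/1.43 = 1.692 mol/L

1.692 M


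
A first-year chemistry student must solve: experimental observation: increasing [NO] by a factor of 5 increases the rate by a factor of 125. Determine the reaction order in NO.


rate ∝ [NO]^n
5^n = 125 → n = 3
Order in NO: 3

3


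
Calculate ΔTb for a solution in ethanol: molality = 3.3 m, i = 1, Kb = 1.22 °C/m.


ΔTb = Kb × m × i
= 1.22 × 3.3 × 1
= 4.026 °C

4.026 °C


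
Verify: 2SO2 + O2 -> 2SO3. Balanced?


Equation: 2SO2 + O2 -> 2SO3
Check atoms: O: 6=6, S: 2=2
Balanced

Yes, balanced


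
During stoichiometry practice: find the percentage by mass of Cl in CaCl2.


M(CaCl2) = 1×40.08 + 2×35.45 = 110.98 g/mol
Mass of Cl = 2 × 35.45 = 70.90 g/mol
% Cl = 70.90/110.98 × 100 = 63.89%

63.89%


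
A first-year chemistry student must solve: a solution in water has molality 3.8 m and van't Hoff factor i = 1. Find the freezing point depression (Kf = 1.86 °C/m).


ΔTf = Kf × m × i
= 1.86 × 3.8 × 1
= 7.068 °C

7.068 °C


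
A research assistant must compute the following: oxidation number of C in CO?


x + (-2) = 0, so x = +2
Oxidation number: +2

+2


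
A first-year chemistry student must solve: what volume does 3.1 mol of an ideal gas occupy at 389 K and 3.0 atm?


PV = nRT  (R = 0.08206 L·atm/(mol·K))
V = nRT/P = 3.1×0.08206×389/3.0
= 32.985 L

32.985 L


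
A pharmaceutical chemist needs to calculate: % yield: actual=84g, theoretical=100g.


% yield = actual/theoretical × 100
= 84/100 × 100
= 84.0%

84.0%


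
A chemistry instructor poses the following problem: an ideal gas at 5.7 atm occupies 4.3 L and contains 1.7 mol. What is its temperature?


PV = nRT  (R = 0.08206 L·atm/(mol·K))
T = PV/(nR) = 5.7×4.3/(1.7×0.08206)
= 24.51/0.139502
= 175.70 K

175.70 K


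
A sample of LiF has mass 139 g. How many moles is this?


M(LiF) = 25.94 g/mol
n = mass/M = 139/25.94 = 5.3585 mol

5.3585 mol


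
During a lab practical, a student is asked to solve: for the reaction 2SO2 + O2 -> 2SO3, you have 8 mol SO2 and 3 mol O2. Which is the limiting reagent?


Mole ratio available / coefficient:
  SO2: 8/2 = 4.000
  O2: 3/1 = 3.000
Smaller ratio is limiting.

O2


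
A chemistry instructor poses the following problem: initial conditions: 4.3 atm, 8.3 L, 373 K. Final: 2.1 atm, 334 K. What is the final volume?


P1V1/T1 = P2V2/T2
V2 = P1V1T2/(T1P2)
= 4.3×8.3×334/(373×2.1)
= 15.218 L

15.218 L


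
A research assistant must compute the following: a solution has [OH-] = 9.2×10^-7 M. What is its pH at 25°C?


pOH = -log10([OH-]) = -log10(9.2×10^-7)
= 7 - log10(9.2) = 6.04
pH = 14 - pOH = 14 - 6.04 = 7.96

7.96


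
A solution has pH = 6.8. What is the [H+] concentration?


[H+] = 10^(-pH) = 10^(-6.8)
= 1.58×10^-7 M

1.58×10^-7 M


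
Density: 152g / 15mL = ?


ρ = mass/volume
= 152/15
= 10.133 g/mL

10.133 g/mL


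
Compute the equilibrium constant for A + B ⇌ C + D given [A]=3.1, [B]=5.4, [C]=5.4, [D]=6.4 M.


Kc = [C][D]/([A][B])
= (5.4^1 × 6.4^1)/(3.1^1 × 5.4^1)
= 34.56/16.74
= 2.065

2.065


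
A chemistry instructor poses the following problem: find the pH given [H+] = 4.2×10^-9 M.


pH = -log10([H+]) = -log10(4.2×10^-9)
= 9 - log10(4.2)
= 9 - 0.62
= 8.38

8.38


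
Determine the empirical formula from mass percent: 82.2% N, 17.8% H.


Assume 100 g sample. Moles of each element:
  N: 82.2/14.01 = 5.867 mol
  H: 17.8/1.008 = 17.659 mol
Divide by smallest (5.867):
  N: 5.867/5.867 = 1.0
  H: 17.659/5.867 = 3.01
Empirical formula: NH3

NH3


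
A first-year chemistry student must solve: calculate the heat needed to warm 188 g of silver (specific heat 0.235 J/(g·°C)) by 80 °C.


q = mcΔT = 188 × 0.235 × 80
= 3534.40 J

3534.40 J


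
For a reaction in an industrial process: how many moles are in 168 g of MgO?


M(MgO) = 40.31 g/mol
n = mass/M = 168/40.31 = 4.1677 mol

4.1677 mol


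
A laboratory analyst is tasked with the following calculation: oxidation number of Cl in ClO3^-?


x + 3(-2) = -1, so x = +5
Oxidation number: +5

+5


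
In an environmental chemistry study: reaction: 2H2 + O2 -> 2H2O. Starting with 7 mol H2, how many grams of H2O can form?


Mole ratio H2O:H2 = 2:2
n(H2O) = 7 × 2/2 = 7.000 mol
mass = 7.000 × 18.02 = 126.14 g

126.14 g


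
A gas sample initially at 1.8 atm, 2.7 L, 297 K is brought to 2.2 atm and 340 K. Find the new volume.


P1V1/T1 = P2V2/T2
V2 = P1V1T2/(T1P2)
= 1.8×2.7×340/(297×2.2)
= 2.529 L

2.529 L


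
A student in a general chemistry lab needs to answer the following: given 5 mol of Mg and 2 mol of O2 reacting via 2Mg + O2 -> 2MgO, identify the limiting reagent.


Mole ratio available / coefficient:
  Mg: 5/2 = 2.500
  O2: 2/1 = 2.000
Smaller ratio is limiting.

O2


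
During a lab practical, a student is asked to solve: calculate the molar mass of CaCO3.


M(CaCO3) = 1×40.08 + 1×12.01 + 3×16.0
= 40.08 + 12.01 + 48.0
= 100.09 g/mol

100.09 g/mol


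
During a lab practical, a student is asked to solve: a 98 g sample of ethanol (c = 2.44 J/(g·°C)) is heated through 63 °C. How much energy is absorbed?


q = mcΔT = 98 × 2.44 × 63
= 15064.56 J

15064.56 J


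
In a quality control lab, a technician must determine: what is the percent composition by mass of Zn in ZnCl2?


M(ZnCl2) = 1×65.38 + 2×35.45 = 136.28 g/mol
Mass of Zn = 1 × 65.38 = 65.38 g/mol
% Zn = 65.38/136.28 × 100 = 47.97%

47.97%


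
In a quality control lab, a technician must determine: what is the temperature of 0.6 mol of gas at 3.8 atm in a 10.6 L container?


PV = nRT  (R = 0.08206 L·atm/(mol·K))
T = PV/(nR) = 3.8×10.6/(0.6×0.08206)
= 40.28/0.049236
= 818.10 K

818.10 K


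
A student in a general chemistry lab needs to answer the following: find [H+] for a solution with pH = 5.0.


[H+] = 10^(-pH) = 10^(-5.0)
= 1.0×10^-5 M

1.0×10^-5 M


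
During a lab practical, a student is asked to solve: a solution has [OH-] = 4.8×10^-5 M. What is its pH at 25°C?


pOH = -log10([OH-]) = -log10(4.8×10^-5)
= 5 - log10(4.8) = 4.32
pH = 14 - pOH = 14 - 4.32 = 9.68

9.68


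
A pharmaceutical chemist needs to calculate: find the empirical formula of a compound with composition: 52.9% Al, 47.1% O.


Assume 100 g sample. Moles of each element:
  Al: 52.9/26.98 = 1.961 mol
  O: 47.1/16.0 = 2.944 mol
Divide by smallest (1.961):
  Al: 1.961/1.961 = 1.0
  O: 2.944/1.961 = 1.5
Multiply all ratios by 2 to obtain whole numbers.
Empirical formula: Al2O3

Al2O3


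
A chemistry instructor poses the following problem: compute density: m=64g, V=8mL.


ρ = mass/volume
= 64/8
= 8.0 g/mL

8.0 g/mL


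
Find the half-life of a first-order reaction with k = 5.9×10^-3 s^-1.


t½ = ln2/k = 0.693147/(5.9×10^-3 s^-1)
= 117.5 s

117.5 s


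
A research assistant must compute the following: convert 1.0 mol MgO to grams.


M(MgO) = 40.31 g/mol
mass = n × M = 1.0 × 40.31 = 40.31 g

40.31 g


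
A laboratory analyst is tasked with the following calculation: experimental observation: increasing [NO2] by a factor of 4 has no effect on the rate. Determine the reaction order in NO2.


rate ∝ [NO2]^n
rate ∝ [NO2]^0
Order in NO2: 0

0


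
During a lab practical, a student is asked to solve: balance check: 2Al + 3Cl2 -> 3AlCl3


Equation: 2Al + 3Cl2 -> 3AlCl3
Check atoms: Al: 2≠3, Cl: 6≠9
Not balanced

No, not balanced


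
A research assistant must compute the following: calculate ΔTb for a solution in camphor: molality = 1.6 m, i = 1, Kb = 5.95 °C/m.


ΔTb = Kb × m × i
= 5.95 × 1.6 × 1
= 9.52 °C

9.52 °C


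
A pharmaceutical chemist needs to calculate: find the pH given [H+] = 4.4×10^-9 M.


pH = -log10([H+]) = -log10(4.4×10^-9)
= 9 - log10(4.4)
= 9 - 0.64
= 8.36

8.36


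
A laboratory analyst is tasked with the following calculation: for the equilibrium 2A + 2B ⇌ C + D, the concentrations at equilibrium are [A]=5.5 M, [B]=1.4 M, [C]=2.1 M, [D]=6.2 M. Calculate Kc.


Kc = [C][D]/([A]^2[B]^2)
= (2.1^1 × 6.2^1)/(5.5^2 × 1.4^2)
= 13.02/59.29
= 0.2196

0.2196


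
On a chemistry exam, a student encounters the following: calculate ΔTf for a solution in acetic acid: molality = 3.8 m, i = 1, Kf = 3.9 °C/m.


ΔTf = Kf × m × i
= 3.9 × 3.8 × 1
= 14.82 °C

14.82 °C


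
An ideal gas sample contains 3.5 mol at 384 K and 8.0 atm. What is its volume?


PV = nRT  (R = 0.08206 L·atm/(mol·K))
V = nRT/P = 3.5×0.08206×384/8.0
= 13.786 L

13.786 L


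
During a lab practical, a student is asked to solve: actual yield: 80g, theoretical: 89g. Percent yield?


% yield = actual/theoretical × 100
= 80/89 × 100
= 89.89%

89.89%


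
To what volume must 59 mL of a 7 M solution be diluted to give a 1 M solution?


C1V1 = C2V2
7 × 59 = 1 × V2
V2 = 413/1 = 413.0 mL

413.0 mL


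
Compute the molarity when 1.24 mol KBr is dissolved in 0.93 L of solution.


M = n/V = 1.24/0.93 = 1.333 mol/L

1.333 M


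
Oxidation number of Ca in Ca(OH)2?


Group 2 metal: +2
Oxidation number: +2

+2


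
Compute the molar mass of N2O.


M(N2O) = 2×14.01 + 1×16.0
= 28.02 + 16.0
= 44.02 g/mol

44.02 g/mol


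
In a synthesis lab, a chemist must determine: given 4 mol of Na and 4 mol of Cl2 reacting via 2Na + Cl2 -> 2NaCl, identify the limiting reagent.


Mole ratio available / coefficient:
  Na: 4/2 = 2.000
  Cl2: 4/1 = 4.000
Smaller ratio is limiting.

Na


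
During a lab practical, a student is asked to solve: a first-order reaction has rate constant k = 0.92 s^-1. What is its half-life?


t½ = ln2/k = 0.693147/(0.92 s^-1)
= 0.7534 s

0.7534 s


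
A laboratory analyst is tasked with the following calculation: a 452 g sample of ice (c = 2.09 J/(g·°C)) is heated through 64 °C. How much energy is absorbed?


q = mcΔT = 452 × 2.09 × 64
= 60459.52 J

60459.52 J


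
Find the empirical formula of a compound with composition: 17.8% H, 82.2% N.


Assume 100 g sample. Moles of each element:
  H: 17.8/1.008 = 17.659 mol
  N: 82.2/14.01 = 5.867 mol
Divide by smallest (5.867):
  H: 17.659/5.867 = 3.01
  N: 5.867/5.867 = 1.0
Empirical formula: NH3

NH3
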